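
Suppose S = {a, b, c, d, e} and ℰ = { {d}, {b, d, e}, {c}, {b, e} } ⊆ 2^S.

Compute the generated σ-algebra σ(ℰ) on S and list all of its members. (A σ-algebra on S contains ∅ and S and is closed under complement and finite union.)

|σ(ℰ)| = 16.  σ(ℰ) = { ∅, {a}, {c}, {d}, {a, c}, {a, d}, {b, e}, {c, d}, {a, b, e}, {a, c, d}, {b, c, e}, {b, d, e}, {a, b, c, e}, {a, b, d, e}, {b, c, d, e}, S }

Working:
Start: ℰ ∪ {∅, S} = { ∅, {c}, {d}, {b, e}, {b, d, e}, S }.
Pass 1 (7 new):
  {a, c}  = S∖{b, d, e}
  {c, d}  = {c} ∪ {d}
  {a, c, d}  = S∖{b, e}
  {b, c, e}  = {c} ∪ {b, e}
  {a, b, c, e}  = S∖{d}
  {a, b, d, e}  = S∖{c}
  {b, c, d, e}  = {c} ∪ {b, d, e}
  — 13 sets.
Pass 2: 3 new —
  {a}  = S∖{b, c, d, e}
  {a, d}  = S∖{b, c, e}
  {a, b, e}  = S∖{c, d}
  — 16 sets.
Pass 3: stable.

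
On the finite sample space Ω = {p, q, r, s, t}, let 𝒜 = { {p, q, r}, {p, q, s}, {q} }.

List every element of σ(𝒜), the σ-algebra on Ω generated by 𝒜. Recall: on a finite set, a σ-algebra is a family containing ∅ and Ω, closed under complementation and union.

|σ(𝒜)| = 32.  σ(𝒜) = { {}, {p}, {q}, {r}, {s}, {t}, {p, q}, {p, r}, {p, s}, {p, t}, {q, r}, {q, s}, {q, t}, {r, s}, {r, t}, {s, t}, {p, q, r}, {p, q, s}, {p, q, t}, {p, r, s}, {p, r, t}, {p, s, t}, {q, r, s}, {q, r, t}, {q, s, t}, {r, s, t}, {p, q, r, s}, {p, q, r, t}, {p, q, s, t}, {p, r, s, t}, {q, r, s, t}, Ω }

Check:
Take S₀ = 𝒜 ∪ {∅, Ω} = { {}, {q}, {p, q, r}, {p, q, s}, Ω }.
Step 1: 4 new —
  {r, t}  = ᶜ of {p, q, s}
  {s, t}  = ᶜ of {p, q, r}
  {p, q, r, s}  = {p, q, r} ∪ {p, q, s}
  {p, r, s, t}  = ᶜ of {q}
  [9 total]
Step 2: +6 →
  {t}  = ᶜ of {p, q, r, s}
  {q, r, t}  = {q} ∪ {r, t}
  {q, s, t}  = {q} ∪ {s, t}
  {r, s, t}  = {s, t} ∪ {r, t}
  {p, q, r, t}  = {p, q, r} ∪ {r, t}
  {p, q, s, t}  = {p, q, s} ∪ {s, t}
  [15 total]
Step 3. New:
  {r}  = ᶜ of {p, q, s, t}
  {s}  = ᶜ of {p, q, r, t}
  {p, q}  = ᶜ of {r, s, t}
  {p, r}  = ᶜ of {q, s, t}
  {p, s}  = ᶜ of {q, r, t}
  {q, t}  = {q} ∪ {t}
  {q, r, s, t}  = {s, t} ∪ {q, r, t}
  [22 total]
Step 4. New:
  {p}  = ᶜ of {q, r, s, t}
  {q, r}  = {q} ∪ {r}
  {q, s}  = {q} ∪ {s}
  {r, s}  = {r} ∪ {s}
  {p, q, t}  = {q, t} ∪ {p, q}
  {p, r, s}  = ᶜ of {q, t}
  {p, r, t}  = {p, r} ∪ {r, t}
  {p, s, t}  = {s, t} ∪ {p, s}
  [30 total]
Step 5: +2 →
  {p, t}  = {t} ∪ {p}
  {q, r, s}  = {r, s} ∪ {q}
  [32 total]
Step 6 adds nothing — fixpoint reached.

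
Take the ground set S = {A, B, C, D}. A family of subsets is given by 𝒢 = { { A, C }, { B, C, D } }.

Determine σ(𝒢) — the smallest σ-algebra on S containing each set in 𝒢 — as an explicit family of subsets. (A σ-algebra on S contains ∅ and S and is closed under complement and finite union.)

|σ(𝒢)| = 8.  σ(𝒢) = { {}, { A }, { C }, { A, C }, { B, D }, { A, B, D }, { B, C, D }, S }

Derivation:
Begin from { {}, { A, C }, { B, C, D }, S } (that is, 𝒢 plus ∅ and S).
Step 1: +2 →
  { A }  = ᶜ of { B, C, D }
  { B, D }  = ᶜ of { A, C }
  |family| = 6
Step 2: +1 →
  { A, B, D }  = { B, D } ∪ { A }
  |family| = 7
Step 3 (1 new):
  { C }  = ᶜ of { A, B, D }
  |family| = 8
Step 4: closed — nothing new.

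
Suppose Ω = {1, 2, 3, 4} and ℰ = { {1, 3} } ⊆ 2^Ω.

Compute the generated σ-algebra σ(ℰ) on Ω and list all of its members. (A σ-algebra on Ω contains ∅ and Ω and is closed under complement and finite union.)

Start: ℰ ∪ {∅, Ω} = { {}, {1, 3}, Ω }.
Step 1. New:
  {2, 4}  = Ω∖{1, 3}
Step 2: closed — nothing new.

σ(ℰ) = { {}, {1, 3}, {2, 4}, Ω }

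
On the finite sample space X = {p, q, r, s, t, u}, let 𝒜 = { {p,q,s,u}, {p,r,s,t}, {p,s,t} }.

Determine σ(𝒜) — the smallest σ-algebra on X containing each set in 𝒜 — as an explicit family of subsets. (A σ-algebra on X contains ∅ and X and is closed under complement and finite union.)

σ(𝒜) (16 sets): { {}, {r}, {t}, {p,s}, {q,u}, {r,t}, {p,r,s}, {p,s,t}, {q,r,u}, {q,t,u}, {p,q,s,u}, {p,r,s,t}, {q,r,t,u}, {p,q,r,s,u}, {p,q,s,t,u}, X }

Derivation:
Initial family (5 sets): { {}, {p,s,t}, {p,q,s,u}, {p,r,s,t}, X }.
Step 1: 4 new —
  {q,u}  = ᶜ of {p,r,s,t}
  {r,t}  = ᶜ of {p,q,s,u}
  {q,r,u}  = ᶜ of {p,s,t}
  {p,q,s,t,u}  = {p,s,t} ∪ {p,q,s,u}
  (now 9)
Step 2. New:
  {r}  = ᶜ of {p,q,s,t,u}
  {q,r,t,u}  = {q,r,u} ∪ {r,t}
  {p,q,r,s,u}  = {p,q,s,u} ∪ {q,r,u}
  (now 12)
Step 3: 2 new —
  {t}  = ᶜ of {p,q,r,s,u}
  {p,s}  = ᶜ of {q,r,t,u}
  (now 14)
Step 4 (2 new):
  {p,r,s}  = {r} ∪ {p,s}
  {q,t,u}  = {q,u} ∪ {t}
  (now 16)
After Step 5 the family is unchanged; done.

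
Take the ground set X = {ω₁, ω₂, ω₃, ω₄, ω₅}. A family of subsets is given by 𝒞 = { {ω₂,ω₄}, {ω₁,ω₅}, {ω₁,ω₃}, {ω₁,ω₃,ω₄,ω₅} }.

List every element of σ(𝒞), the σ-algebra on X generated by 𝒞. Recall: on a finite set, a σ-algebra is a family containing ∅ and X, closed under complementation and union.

Seed the family with 𝒞 together with ∅ and X: { ∅, {ω₁,ω₃}, {ω₁,ω₅}, {ω₂,ω₄}, {ω₁,ω₃,ω₄,ω₅}, X }.
Pass 1: +6 →
  {ω₂}  = complement {ω₁,ω₃,ω₄,ω₅}
  {ω₁,ω₃,ω₅}  = complement {ω₂,ω₄}
  {ω₂,ω₃,ω₄}  = complement {ω₁,ω₅}
  {ω₂,ω₄,ω₅}  = complement {ω₁,ω₃}
  {ω₁,ω₂,ω₃,ω₄}  = {ω₁,ω₃} ∪ {ω₂,ω₄}
  {ω₁,ω₂,ω₄,ω₅}  = {ω₁,ω₅} ∪ {ω₂,ω₄}
  (now 12)
Pass 2: 6 new —
  {ω₃}  = complement {ω₁,ω₂,ω₄,ω₅}
  {ω₅}  = complement {ω₁,ω₂,ω₃,ω₄}
  {ω₁,ω₂,ω₃}  = {ω₂} ∪ {ω₁,ω₃}
  {ω₁,ω₂,ω₅}  = {ω₂} ∪ {ω₁,ω₅}
  {ω₁,ω₂,ω₃,ω₅}  = {ω₁,ω₃,ω₅} ∪ {ω₂}
  {ω₂,ω₃,ω₄,ω₅}  = {ω₂,ω₃,ω₄} ∪ {ω₂,ω₄,ω₅}
  (now 18)
Pass 3: 7 new —
  {ω₁}  = complement {ω₂,ω₃,ω₄,ω₅}
  {ω₄}  = complement {ω₁,ω₂,ω₃,ω₅}
  {ω₂,ω₃}  = {ω₃} ∪ {ω₂}
  {ω₂,ω₅}  = {ω₂} ∪ {ω₅}
  {ω₃,ω₄}  = complement {ω₁,ω₂,ω₅}
  {ω₃,ω₅}  = {ω₃} ∪ {ω₅}
  {ω₄,ω₅}  = complement {ω₁,ω₂,ω₃}
  (now 25)
Pass 4. New:
  {ω₁,ω₂}  = {ω₂} ∪ {ω₁}
  {ω₁,ω₄}  = {ω₄} ∪ {ω₁}
  {ω₁,ω₂,ω₄}  = complement {ω₃,ω₅}
  {ω₁,ω₃,ω₄}  = complement {ω₂,ω₅}
  {ω₁,ω₄,ω₅}  = complement {ω₂,ω₃}
  {ω₂,ω₃,ω₅}  = {ω₂,ω₅} ∪ {ω₃}
  {ω₃,ω₄,ω₅}  = {ω₃,ω₄} ∪ {ω₅}
  (now 32)
Pass 5: no new sets; the family is a σ-algebra.

σ(𝒞) = { ∅, {ω₁}, {ω₂}, {ω₃}, {ω₄}, {ω₅}, {ω₁,ω₂}, {ω₁,ω₃}, {ω₁,ω₄}, {ω₁,ω₅}, {ω₂,ω₃}, {ω₂,ω₄}, {ω₂,ω₅}, {ω₃,ω₄}, {ω₃,ω₅}, {ω₄,ω₅}, {ω₁,ω₂,ω₃}, {ω₁,ω₂,ω₄}, {ω₁,ω₂,ω₅}, {ω₁,ω₃,ω₄}, {ω₁,ω₃,ω₅}, {ω₁,ω₄,ω₅}, {ω₂,ω₃,ω₄}, {ω₂,ω₃,ω₅}, {ω₂,ω₄,ω₅}, {ω₃,ω₄,ω₅}, {ω₁,ω₂,ω₃,ω₄}, {ω₁,ω₂,ω₃,ω₅}, {ω₁,ω₂,ω₄,ω₅}, {ω₁,ω₃,ω₄,ω₅}, {ω₂,ω₃,ω₄,ω₅}, X }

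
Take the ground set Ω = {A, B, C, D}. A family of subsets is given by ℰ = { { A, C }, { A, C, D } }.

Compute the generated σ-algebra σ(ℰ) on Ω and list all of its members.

Answer: σ(ℰ) = { {  }, { B }, { D }, { A, C }, { B, D }, { A, B, C }, { A, C, D }, Ω }

Derivation:
Take S₀ = ℰ ∪ {∅, Ω} = { {  }, { A, C }, { A, C, D }, Ω }.
Step 1: 2 new —
  { B }  = ᶜ of { A, C, D }
  { B, D }  = ᶜ of { A, C }
  |family| = 6
Step 2: +1 →
  { A, B, C }  = { A, C } ∪ { B }
  |family| = 7
Step 3 (1 new):
  { D }  = ᶜ of { A, B, C }
  |family| = 8
Step 4: no new sets; the family is a σ-algebra.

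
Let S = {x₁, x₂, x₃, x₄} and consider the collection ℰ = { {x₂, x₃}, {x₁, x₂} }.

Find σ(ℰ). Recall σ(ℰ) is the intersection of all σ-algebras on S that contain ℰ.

Seed the family with ℰ together with ∅ and S: { {}, {x₁, x₂}, {x₂, x₃}, S }.
Pass 1. New:
  {x₁, x₄}  = complement {x₂, x₃}
  {x₃, x₄}  = complement {x₁, x₂}
  {x₁, x₂, x₃}  = {x₁, x₂} ∪ {x₂, x₃}
  [7 total]
Pass 2. New:
  {x₄}  = complement {x₁, x₂, x₃}
  {x₁, x₂, x₄}  = {x₁, x₄} ∪ {x₁, x₂}
  {x₁, x₃, x₄}  = {x₃, x₄} ∪ {x₁, x₄}
  {x₂, x₃, x₄}  = {x₃, x₄} ∪ {x₂, x₃}
  [11 total]
Pass 3. New:
  {x₁}  = complement {x₂, x₃, x₄}
  {x₂}  = complement {x₁, x₃, x₄}
  {x₃}  = complement {x₁, x₂, x₄}
  [14 total]
Pass 4 adds 2:
  {x₁, x₃}  = {x₃} ∪ {x₁}
  {x₂, x₄}  = {x₄} ∪ {x₂}
  [16 total]
Pass 5 adds nothing — fixpoint reached.

Hence σ(ℰ) has 16 members: { {}, {x₁}, {x₂}, {x₃}, {x₄}, {x₁, x₂}, {x₁, x₃}, {x₁, x₄}, {x₂, x₃}, {x₂, x₄}, {x₃, x₄}, {x₁, x₂, x₃}, {x₁, x₂, x₄}, {x₁, x₃, x₄}, {x₂, x₃, x₄}, S }.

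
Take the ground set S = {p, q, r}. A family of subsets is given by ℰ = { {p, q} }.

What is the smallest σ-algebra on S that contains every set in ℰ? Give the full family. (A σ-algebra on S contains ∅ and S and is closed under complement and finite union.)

|σ(ℰ)| = 4.  σ(ℰ) = { ∅, {r}, {p, q}, S }

Working:
Take S₀ = ℰ ∪ {∅, S} = { ∅, {p, q}, S }.
Step 1 (1 new):
  {r}  = S∖{p, q}
  (now 4)
Step 2: already closed under ᶜ and ∪.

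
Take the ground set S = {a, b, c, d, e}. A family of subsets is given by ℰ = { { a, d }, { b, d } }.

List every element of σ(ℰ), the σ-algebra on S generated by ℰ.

σ(ℰ) (16 sets): { ∅, { a }, { b }, { d }, { a, b }, { a, d }, { b, d }, { c, e }, { a, b, d }, { a, c, e }, { b, c, e }, { c, d, e }, { a, b, c, e }, { a, c, d, e }, { b, c, d, e }, S }

Working:
Seed the family with ℰ together with ∅ and S: { ∅, { a, d }, { b, d }, S }.
Pass 1. New:
  { a, b, d }  = { b, d } ∪ { a, d }
  { a, c, e }  = complement { b, d }
  { b, c, e }  = complement { a, d }
  |family| = 7
Pass 2. New:
  { c, e }  = complement { a, b, d }
  { a, b, c, e }  = { b, c, e } ∪ { a, c, e }
  { a, c, d, e }  = { a, d } ∪ { a, c, e }
  { b, c, d, e }  = { b, c, e } ∪ { b, d }
  |family| = 11
Pass 3: 3 new —
  { a }  = complement { b, c, d, e }
  { b }  = complement { a, c, d, e }
  { d }  = complement { a, b, c, e }
  |family| = 14
Pass 4: +2 →
  { a, b }  = { b } ∪ { a }
  { c, d, e }  = { d } ∪ { c, e }
  |family| = 16
Pass 5: stable.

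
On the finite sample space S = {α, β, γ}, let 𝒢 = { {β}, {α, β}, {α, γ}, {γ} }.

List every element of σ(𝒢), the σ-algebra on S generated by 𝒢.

Seed the family with 𝒢 together with ∅ and S: { ∅, {β}, {γ}, {α, β}, {α, γ}, S }.
Pass 1 (1 new):
  {β, γ}  = {γ} ∪ {β}
  (now 7)
Pass 2 (1 new):
  {α}  = complement {β, γ}
  (now 8)
Pass 3: closed — nothing new.

Hence σ(𝒢) has 8 members: { ∅, {α}, {β}, {γ}, {α, β}, {α, γ}, {β, γ}, S }.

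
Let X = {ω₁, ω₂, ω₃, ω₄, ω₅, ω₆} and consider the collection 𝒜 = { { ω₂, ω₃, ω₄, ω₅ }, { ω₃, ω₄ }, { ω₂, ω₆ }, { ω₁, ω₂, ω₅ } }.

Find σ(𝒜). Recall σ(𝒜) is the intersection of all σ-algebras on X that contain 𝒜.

Answer: σ(𝒜) = { {  }, { ω₁ }, { ω₂ }, { ω₅ }, { ω₆ }, { ω₁, ω₂ }, { ω₁, ω₅ }, { ω₁, ω₆ }, { ω₂, ω₅ }, { ω₂, ω₆ }, { ω₃, ω₄ }, { ω₅, ω₆ }, { ω₁, ω₂, ω₅ }, { ω₁, ω₂, ω₆ }, { ω₁, ω₃, ω₄ }, { ω₁, ω₅, ω₆ }, { ω₂, ω₃, ω₄ }, { ω₂, ω₅, ω₆ }, { ω₃, ω₄, ω₅ }, { ω₃, ω₄, ω₆ }, { ω₁, ω₂, ω₃, ω₄ }, { ω₁, ω₂, ω₅, ω₆ }, { ω₁, ω₃, ω₄, ω₅ }, { ω₁, ω₃, ω₄, ω₆ }, { ω₂, ω₃, ω₄, ω₅ }, { ω₂, ω₃, ω₄, ω₆ }, { ω₃, ω₄, ω₅, ω₆ }, { ω₁, ω₂, ω₃, ω₄, ω₅ }, { ω₁, ω₂, ω₃, ω₄, ω₆ }, { ω₁, ω₃, ω₄, ω₅, ω₆ }, { ω₂, ω₃, ω₄, ω₅, ω₆ }, X }

Working:
Take S₀ = 𝒜 ∪ {∅, X} = { {  }, { ω₂, ω₆ }, { ω₃, ω₄ }, { ω₁, ω₂, ω₅ }, { ω₂, ω₃, ω₄, ω₅ }, X }.
Iteration 1: 7 new —
  { ω₁, ω₆ }  = X∖{ ω₂, ω₃, ω₄, ω₅ }
  { ω₃, ω₄, ω₆ }  = X∖{ ω₁, ω₂, ω₅ }
  { ω₁, ω₂, ω₅, ω₆ }  = X∖{ ω₃, ω₄ }
  { ω₁, ω₃, ω₄, ω₅ }  = X∖{ ω₂, ω₆ }
  { ω₂, ω₃, ω₄, ω₆ }  = { ω₃, ω₄ } ∪ { ω₂, ω₆ }
  { ω₁, ω₂, ω₃, ω₄, ω₅ }  = { ω₁, ω₂, ω₅ } ∪ { ω₃, ω₄ }
  { ω₂, ω₃, ω₄, ω₅, ω₆ }  = { ω₂, ω₆ } ∪ { ω₂, ω₃, ω₄, ω₅ }
  (now 13)
Iteration 2 (7 new):
  { ω₁ }  = X∖{ ω₂, ω₃, ω₄, ω₅, ω₆ }
  { ω₆ }  = X∖{ ω₁, ω₂, ω₃, ω₄, ω₅ }
  { ω₁, ω₅ }  = X∖{ ω₂, ω₃, ω₄, ω₆ }
  { ω₁, ω₂, ω₆ }  = { ω₁, ω₆ } ∪ { ω₂, ω₆ }
  { ω₁, ω₃, ω₄, ω₆ }  = { ω₃, ω₄ } ∪ { ω₁, ω₆ }
  { ω₁, ω₂, ω₃, ω₄, ω₆ }  = { ω₁, ω₆ } ∪ { ω₂, ω₃, ω₄, ω₆ }
  { ω₁, ω₃, ω₄, ω₅, ω₆ }  = { ω₁, ω₆ } ∪ { ω₁, ω₃, ω₄, ω₅ }
  (now 20)
Iteration 3 adds 6:
  { ω₂ }  = X∖{ ω₁, ω₃, ω₄, ω₅, ω₆ }
  { ω₅ }  = X∖{ ω₁, ω₂, ω₃, ω₄, ω₆ }
  { ω₂, ω₅ }  = X∖{ ω₁, ω₃, ω₄, ω₆ }
  { ω₁, ω₃, ω₄ }  = { ω₃, ω₄ } ∪ { ω₁ }
  { ω₁, ω₅, ω₆ }  = { ω₁, ω₆ } ∪ { ω₁, ω₅ }
  { ω₃, ω₄, ω₅ }  = X∖{ ω₁, ω₂, ω₆ }
  (now 26)
Iteration 4: 6 new —
  { ω₁, ω₂ }  = { ω₂ } ∪ { ω₁ }
  { ω₅, ω₆ }  = { ω₆ } ∪ { ω₅ }
  { ω₂, ω₃, ω₄ }  = X∖{ ω₁, ω₅, ω₆ }
  { ω₂, ω₅, ω₆ }  = X∖{ ω₁, ω₃, ω₄ }
  { ω₁, ω₂, ω₃, ω₄ }  = { ω₂ } ∪ { ω₁, ω₃, ω₄ }
  { ω₃, ω₄, ω₅, ω₆ }  = { ω₃, ω₄, ω₅ } ∪ { ω₆ }
  (now 32)
Iteration 5 adds nothing — fixpoint reached.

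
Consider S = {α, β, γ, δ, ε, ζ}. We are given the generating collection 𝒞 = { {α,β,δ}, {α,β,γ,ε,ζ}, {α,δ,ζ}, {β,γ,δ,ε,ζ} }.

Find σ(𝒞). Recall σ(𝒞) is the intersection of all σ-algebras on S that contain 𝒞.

σ(𝒞) = { {}, {α}, {β}, {δ}, {ζ}, {α,β}, {α,δ}, {α,ζ}, {β,δ}, {β,ζ}, {γ,ε}, {δ,ζ}, {α,β,δ}, {α,β,ζ}, {α,γ,ε}, {α,δ,ζ}, {β,γ,ε}, {β,δ,ζ}, {γ,δ,ε}, {γ,ε,ζ}, {α,β,γ,ε}, {α,β,δ,ζ}, {α,γ,δ,ε}, {α,γ,ε,ζ}, {β,γ,δ,ε}, {β,γ,ε,ζ}, {γ,δ,ε,ζ}, {α,β,γ,δ,ε}, {α,β,γ,ε,ζ}, {α,γ,δ,ε,ζ}, {β,γ,δ,ε,ζ}, S }

Check:
Start: 𝒞 ∪ {∅, S} = { {}, {α,β,δ}, {α,δ,ζ}, {α,β,γ,ε,ζ}, {β,γ,δ,ε,ζ}, S }.
Round 1 adds 5:
  {α}  = ᶜ of {β,γ,δ,ε,ζ}
  {δ}  = ᶜ of {α,β,γ,ε,ζ}
  {β,γ,ε}  = ᶜ of {α,δ,ζ}
  {γ,ε,ζ}  = ᶜ of {α,β,δ}
  {α,β,δ,ζ}  = {α,δ,ζ} ∪ {α,β,δ}
  |family| = 11
Round 2 adds 9:
  {α,δ}  = {δ} ∪ {α}
  {γ,ε}  = ᶜ of {α,β,δ,ζ}
  {α,β,γ,ε}  = {β,γ,ε} ∪ {α}
  {α,γ,ε,ζ}  = {γ,ε,ζ} ∪ {α}
  {β,γ,δ,ε}  = {β,γ,ε} ∪ {δ}
  {β,γ,ε,ζ}  = {β,γ,ε} ∪ {γ,ε,ζ}
  {γ,δ,ε,ζ}  = {γ,ε,ζ} ∪ {δ}
  {α,β,γ,δ,ε}  = {α,β,δ} ∪ {β,γ,ε}
  {α,γ,δ,ε,ζ}  = {α,δ,ζ} ∪ {γ,ε,ζ}
  |family| = 20
Round 3: 9 new —
  {β}  = ᶜ of {α,γ,δ,ε,ζ}
  {ζ}  = ᶜ of {α,β,γ,δ,ε}
  {α,β}  = ᶜ of {γ,δ,ε,ζ}
  {α,ζ}  = ᶜ of {β,γ,δ,ε}
  {β,δ}  = ᶜ of {α,γ,ε,ζ}
  {δ,ζ}  = ᶜ of {α,β,γ,ε}
  {α,γ,ε}  = {γ,ε} ∪ {α}
  {γ,δ,ε}  = {γ,ε} ∪ {δ}
  {α,γ,δ,ε}  = {α,δ} ∪ {γ,ε}
  |family| = 29
Round 4: +3 →
  {β,ζ}  = ᶜ of {α,γ,δ,ε}
  {α,β,ζ}  = ᶜ of {γ,δ,ε}
  {β,δ,ζ}  = ᶜ of {α,γ,ε}
  |family| = 32
Round 5: closed — nothing new.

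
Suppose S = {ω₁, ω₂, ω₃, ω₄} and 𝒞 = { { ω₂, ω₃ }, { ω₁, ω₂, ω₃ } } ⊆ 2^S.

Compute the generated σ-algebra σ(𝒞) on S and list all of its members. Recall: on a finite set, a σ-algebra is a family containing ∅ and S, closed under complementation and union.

|σ(𝒞)| = 8.  σ(𝒞) = { ∅, { ω₁ }, { ω₄ }, { ω₁, ω₄ }, { ω₂, ω₃ }, { ω₁, ω₂, ω₃ }, { ω₂, ω₃, ω₄ }, S }

Check:
Initial family (4 sets): { ∅, { ω₂, ω₃ }, { ω₁, ω₂, ω₃ }, S }.
Step 1: +2 →
  { ω₄ }  = { ω₁, ω₂, ω₃ }ᶜ
  { ω₁, ω₄ }  = { ω₂, ω₃ }ᶜ
Step 2: +1 →
  { ω₂, ω₃, ω₄ }  = { ω₂, ω₃ } ∪ { ω₄ }
Step 3 (1 new):
  { ω₁ }  = { ω₂, ω₃, ω₄ }ᶜ
Step 4: no new sets; the family is a σ-algebra.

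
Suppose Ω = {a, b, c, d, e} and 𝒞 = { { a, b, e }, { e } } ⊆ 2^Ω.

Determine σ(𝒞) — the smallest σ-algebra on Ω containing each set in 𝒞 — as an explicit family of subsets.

σ(𝒞) = { {  }, { e }, { a, b }, { c, d }, { a, b, e }, { c, d, e }, { a, b, c, d }, Ω }

Trace:
Begin from { {  }, { e }, { a, b, e }, Ω } (that is, 𝒞 plus ∅ and Ω).
Pass 1 adds 2:
  { c, d }  = ᶜ of { a, b, e }
  { a, b, c, d }  = ᶜ of { e }
  — 6 sets.
Pass 2 adds 1:
  { c, d, e }  = { c, d } ∪ { e }
  — 7 sets.
Pass 3: +1 →
  { a, b }  = ᶜ of { c, d, e }
  — 8 sets.
Pass 4: stable.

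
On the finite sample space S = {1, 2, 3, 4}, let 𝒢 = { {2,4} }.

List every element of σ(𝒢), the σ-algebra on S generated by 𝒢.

Answer: σ(𝒢) = { ∅, {1,3}, {2,4}, S }

Derivation:
Take S₀ = 𝒢 ∪ {∅, S} = { ∅, {2,4}, S }.
Pass 1. New:
  {1,3}  = S∖{2,4}
Pass 2: already closed under ᶜ and ∪.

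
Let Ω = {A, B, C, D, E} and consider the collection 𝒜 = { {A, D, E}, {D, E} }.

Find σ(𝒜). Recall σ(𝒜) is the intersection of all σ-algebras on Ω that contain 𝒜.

Start: 𝒜 ∪ {∅, Ω} = { {}, {D, E}, {A, D, E}, Ω }.
Iteration 1 adds 2:
  {B, C}  = {A, D, E}ᶜ
  {A, B, C}  = {D, E}ᶜ
  |family| = 6
Iteration 2: 1 new —
  {B, C, D, E}  = {D, E} ∪ {B, C}
  |family| = 7
Iteration 3: +1 →
  {A}  = {B, C, D, E}ᶜ
  |family| = 8
Iteration 4: already closed under ᶜ and ∪.

Hence σ(𝒜) has 8 members: { {}, {A}, {B, C}, {D, E}, {A, B, C}, {A, D, E}, {B, C, D, E}, Ω }.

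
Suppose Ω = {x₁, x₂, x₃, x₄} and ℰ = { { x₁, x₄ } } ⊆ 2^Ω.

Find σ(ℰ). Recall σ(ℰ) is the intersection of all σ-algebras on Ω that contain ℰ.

Initial family (3 sets): { ∅, { x₁, x₄ }, Ω }.
Pass 1 (1 new):
  { x₂, x₃ }  = ᶜ of { x₁, x₄ }
Pass 2: stable.

σ(ℰ) = { ∅, { x₁, x₄ }, { x₂, x₃ }, Ω }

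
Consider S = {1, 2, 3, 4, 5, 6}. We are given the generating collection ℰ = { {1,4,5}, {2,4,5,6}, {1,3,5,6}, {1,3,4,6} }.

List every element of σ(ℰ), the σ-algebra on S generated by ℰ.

σ(ℰ) (64 sets): { ∅, {1}, {2}, {3}, {4}, {5}, {6}, {1,2}, {1,3}, {1,4}, {1,5}, {1,6}, {2,3}, {2,4}, {2,5}, {2,6}, {3,4}, {3,5}, {3,6}, {4,5}, {4,6}, {5,6}, {1,2,3}, {1,2,4}, {1,2,5}, {1,2,6}, {1,3,4}, {1,3,5}, {1,3,6}, {1,4,5}, {1,4,6}, {1,5,6}, {2,3,4}, {2,3,5}, {2,3,6}, {2,4,5}, {2,4,6}, {2,5,6}, {3,4,5}, {3,4,6}, {3,5,6}, {4,5,6}, {1,2,3,4}, {1,2,3,5}, {1,2,3,6}, {1,2,4,5}, {1,2,4,6}, {1,2,5,6}, {1,3,4,5}, {1,3,4,6}, {1,3,5,6}, {1,4,5,6}, {2,3,4,5}, {2,3,4,6}, {2,3,5,6}, {2,4,5,6}, {3,4,5,6}, {1,2,3,4,5}, {1,2,3,4,6}, {1,2,3,5,6}, {1,2,4,5,6}, {1,3,4,5,6}, {2,3,4,5,6}, S }

Trace:
Begin from { ∅, {1,4,5}, {1,3,4,6}, {1,3,5,6}, {2,4,5,6}, S } (that is, ℰ plus ∅ and S).
Round 1: +6 →
  {1,3}  = complement {2,4,5,6}
  {2,4}  = complement {1,3,5,6}
  {2,5}  = complement {1,3,4,6}
  {2,3,6}  = complement {1,4,5}
  {1,2,4,5,6}  = {1,4,5} ∪ {2,4,5,6}
  {1,3,4,5,6}  = {1,3,5,6} ∪ {1,4,5}
Round 2: 13 new —
  {2}  = complement {1,3,4,5,6}
  {3}  = complement {1,2,4,5,6}
  {2,4,5}  = {2,5} ∪ {2,4}
  {1,2,3,4}  = {1,3} ∪ {2,4}
  {1,2,3,5}  = {2,5} ∪ {1,3}
  {1,2,3,6}  = {2,3,6} ∪ {1,3}
  {1,2,4,5}  = {1,4,5} ∪ {2,5}
  {1,3,4,5}  = {1,4,5} ∪ {1,3}
  {2,3,4,6}  = {2,3,6} ∪ {2,4}
  {2,3,5,6}  = {2,5} ∪ {2,3,6}
  {1,2,3,4,6}  = {2,3,6} ∪ {1,3,4,6}
  {1,2,3,5,6}  = {1,3,5,6} ∪ {2,5}
  {2,3,4,5,6}  = {2,3,6} ∪ {2,4,5,6}
Round 3. New:
  {1}  = complement {2,3,4,5,6}
  {4}  = complement {1,2,3,5,6}
  {5}  = complement {1,2,3,4,6}
  {1,4}  = complement {2,3,5,6}
  {1,5}  = complement {2,3,4,6}
  {2,3}  = {2} ∪ {3}
  {2,6}  = complement {1,3,4,5}
  {3,6}  = complement {1,2,4,5}
  {4,5}  = complement {1,2,3,6}
  {4,6}  = complement {1,2,3,5}
  {5,6}  = complement {1,2,3,4}
  {1,2,3}  = {2} ∪ {1,3}
  {1,3,6}  = complement {2,4,5}
  {2,3,4}  = {2,4} ∪ {3}
  {2,3,5}  = {2,5} ∪ {3}
  {2,3,4,5}  = {2,4,5} ∪ {3}
  {1,2,3,4,5}  = {2,5} ∪ {1,3,4,5}
Round 4. New:
  {6}  = complement {1,2,3,4,5}
  {1,2}  = {2} ∪ {1}
  {1,6}  = complement {2,3,4,5}
  {3,4}  = {3} ∪ {4}
  {3,5}  = {3} ∪ {5}
  {1,2,4}  = {2} ∪ {1,4}
  {1,2,5}  = {2} ∪ {1,5}
  {1,2,6}  = {2,6} ∪ {1}
  {1,3,4}  = {1,3} ∪ {4}
  {1,3,5}  = {1,3} ∪ {1,5}
  {1,4,6}  = complement {2,3,5}
  {1,5,6}  = complement {2,3,4}
  {2,4,6}  = {2} ∪ {4,6}
  {2,5,6}  = {2} ∪ {5,6}
  {3,4,5}  = {4,5} ∪ {3}
  {3,4,6}  = {3} ∪ {4,6}
  {3,5,6}  = {3} ∪ {5,6}
  {4,5,6}  = complement {1,2,3}
  {1,2,4,6}  = {2,6} ∪ {1,4}
  {1,2,5,6}  = {2,6} ∪ {1,5}
  {1,4,5,6}  = complement {2,3}
  {3,4,5,6}  = {4,5} ∪ {3,6}
Round 5: stable.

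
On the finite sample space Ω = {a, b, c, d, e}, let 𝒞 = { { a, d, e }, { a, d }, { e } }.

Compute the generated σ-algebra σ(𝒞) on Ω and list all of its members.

Take S₀ = 𝒞 ∪ {∅, Ω} = { {  }, { e }, { a, d }, { a, d, e }, Ω }.
Iteration 1. New:
  { b, c }  = ᶜ of { a, d, e }
  { b, c, e }  = ᶜ of { a, d }
  { a, b, c, d }  = ᶜ of { e }
  [8 total]
Iteration 2: stable.

Therefore σ(𝒞) = { {  }, { e }, { a, d }, { b, c }, { a, d, e }, { b, c, e }, { a, b, c, d }, Ω } (|σ(𝒞)| = 8).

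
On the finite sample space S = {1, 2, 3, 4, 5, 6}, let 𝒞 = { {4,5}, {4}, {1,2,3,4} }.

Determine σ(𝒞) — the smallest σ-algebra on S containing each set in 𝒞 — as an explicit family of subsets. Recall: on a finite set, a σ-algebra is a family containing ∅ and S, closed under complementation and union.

|σ(𝒞)| = 16.  σ(𝒞) = { {}, {4}, {5}, {6}, {4,5}, {4,6}, {5,6}, {1,2,3}, {4,5,6}, {1,2,3,4}, {1,2,3,5}, {1,2,3,6}, {1,2,3,4,5}, {1,2,3,4,6}, {1,2,3,5,6}, S }

Derivation:
Seed the family with 𝒞 together with ∅ and S: { {}, {4}, {4,5}, {1,2,3,4}, S }.
Pass 1. New:
  {5,6}  = S∖{1,2,3,4}
  {1,2,3,6}  = S∖{4,5}
  {1,2,3,4,5}  = {4,5} ∪ {1,2,3,4}
  {1,2,3,5,6}  = S∖{4}
  |family| = 9
Pass 2: 3 new —
  {6}  = S∖{1,2,3,4,5}
  {4,5,6}  = {5,6} ∪ {4,5}
  {1,2,3,4,6}  = {1,2,3,6} ∪ {4}
  |family| = 12
Pass 3: +3 →
  {5}  = S∖{1,2,3,4,6}
  {4,6}  = {4} ∪ {6}
  {1,2,3}  = S∖{4,5,6}
  |family| = 15
Pass 4 (1 new):
  {1,2,3,5}  = S∖{4,6}
  |family| = 16
Pass 5: no new sets; the family is a σ-algebra.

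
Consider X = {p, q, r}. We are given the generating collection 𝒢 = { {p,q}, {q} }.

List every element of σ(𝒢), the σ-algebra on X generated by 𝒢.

|σ(𝒢)| = 8.  σ(𝒢) = { {}, {p}, {q}, {r}, {p,q}, {p,r}, {q,r}, X }

Derivation:
Seed the family with 𝒢 together with ∅ and X: { {}, {q}, {p,q}, X }.
Pass 1: +2 →
  {r}  = ᶜ of {p,q}
  {p,r}  = ᶜ of {q}
  (now 6)
Pass 2: +1 →
  {q,r}  = {r} ∪ {q}
  (now 7)
Pass 3: 1 new —
  {p}  = ᶜ of {q,r}
  (now 8)
Pass 4: closed — nothing new.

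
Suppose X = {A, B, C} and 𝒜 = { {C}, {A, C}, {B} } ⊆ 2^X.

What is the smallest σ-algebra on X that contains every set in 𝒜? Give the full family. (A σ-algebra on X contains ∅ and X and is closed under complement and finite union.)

Take S₀ = 𝒜 ∪ {∅, X} = { {}, {B}, {C}, {A, C}, X }.
Pass 1: +2 →
  {A, B}  = X∖{C}
  {B, C}  = {C} ∪ {B}
  (now 7)
Pass 2. New:
  {A}  = X∖{B, C}
  (now 8)
Pass 3: closed — nothing new.

|σ(𝒜)| = 8.  σ(𝒜) = { {}, {A}, {B}, {C}, {A, B}, {A, C}, {B, C}, X }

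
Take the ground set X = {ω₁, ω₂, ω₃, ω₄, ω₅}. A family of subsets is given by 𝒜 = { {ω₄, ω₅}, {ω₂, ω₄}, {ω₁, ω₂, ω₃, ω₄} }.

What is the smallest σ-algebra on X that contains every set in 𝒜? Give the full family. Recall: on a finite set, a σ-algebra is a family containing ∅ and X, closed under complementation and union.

Answer: σ(𝒜) = { {}, {ω₂}, {ω₄}, {ω₅}, {ω₁, ω₃}, {ω₂, ω₄}, {ω₂, ω₅}, {ω₄, ω₅}, {ω₁, ω₂, ω₃}, {ω₁, ω₃, ω₄}, {ω₁, ω₃, ω₅}, {ω₂, ω₄, ω₅}, {ω₁, ω₂, ω₃, ω₄}, {ω₁, ω₂, ω₃, ω₅}, {ω₁, ω₃, ω₄, ω₅}, X }

Trace:
Start: 𝒜 ∪ {∅, X} = { {}, {ω₂, ω₄}, {ω₄, ω₅}, {ω₁, ω₂, ω₃, ω₄}, X }.
Round 1 (4 new):
  {ω₅}  = complement {ω₁, ω₂, ω₃, ω₄}
  {ω₁, ω₂, ω₃}  = complement {ω₄, ω₅}
  {ω₁, ω₃, ω₅}  = complement {ω₂, ω₄}
  {ω₂, ω₄, ω₅}  = {ω₄, ω₅} ∪ {ω₂, ω₄}
Round 2. New:
  {ω₁, ω₃}  = complement {ω₂, ω₄, ω₅}
  {ω₁, ω₂, ω₃, ω₅}  = {ω₁, ω₂, ω₃} ∪ {ω₁, ω₃, ω₅}
  {ω₁, ω₃, ω₄, ω₅}  = {ω₁, ω₃, ω₅} ∪ {ω₄, ω₅}
Round 3 adds 2:
  {ω₂}  = complement {ω₁, ω₃, ω₄, ω₅}
  {ω₄}  = complement {ω₁, ω₂, ω₃, ω₅}
Round 4: +2 →
  {ω₂, ω₅}  = {ω₂} ∪ {ω₅}
  {ω₁, ω₃, ω₄}  = {ω₁, ω₃} ∪ {ω₄}
Round 5: closed — nothing new.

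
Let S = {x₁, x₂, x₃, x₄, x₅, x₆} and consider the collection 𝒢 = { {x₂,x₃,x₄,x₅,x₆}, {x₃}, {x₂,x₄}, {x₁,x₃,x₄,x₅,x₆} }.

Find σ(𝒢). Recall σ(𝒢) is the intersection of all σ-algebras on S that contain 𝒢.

Start: 𝒢 ∪ {∅, S} = { {}, {x₃}, {x₂,x₄}, {x₁,x₃,x₄,x₅,x₆}, {x₂,x₃,x₄,x₅,x₆}, S }.
Iteration 1. New:
  {x₁}  = {x₂,x₃,x₄,x₅,x₆}ᶜ
  {x₂}  = {x₁,x₃,x₄,x₅,x₆}ᶜ
  {x₂,x₃,x₄}  = {x₃} ∪ {x₂,x₄}
  {x₁,x₃,x₅,x₆}  = {x₂,x₄}ᶜ
  {x₁,x₂,x₄,x₅,x₆}  = {x₃}ᶜ
Iteration 2 adds 7:
  {x₁,x₂}  = {x₂} ∪ {x₁}
  {x₁,x₃}  = {x₃} ∪ {x₁}
  {x₂,x₃}  = {x₂} ∪ {x₃}
  {x₁,x₂,x₄}  = {x₂,x₄} ∪ {x₁}
  {x₁,x₅,x₆}  = {x₂,x₃,x₄}ᶜ
  {x₁,x₂,x₃,x₄}  = {x₂,x₃,x₄} ∪ {x₁}
  {x₁,x₂,x₃,x₅,x₆}  = {x₁,x₃,x₅,x₆} ∪ {x₂}
Iteration 3. New:
  {x₄}  = {x₁,x₂,x₃,x₅,x₆}ᶜ
  {x₅,x₆}  = {x₁,x₂,x₃,x₄}ᶜ
  {x₁,x₂,x₃}  = {x₃} ∪ {x₁,x₂}
  {x₃,x₅,x₆}  = {x₁,x₂,x₄}ᶜ
  {x₁,x₂,x₅,x₆}  = {x₁,x₅,x₆} ∪ {x₁,x₂}
  {x₁,x₄,x₅,x₆}  = {x₂,x₃}ᶜ
  {x₂,x₄,x₅,x₆}  = {x₁,x₃}ᶜ
  {x₃,x₄,x₅,x₆}  = {x₁,x₂}ᶜ
Iteration 4: +6 →
  {x₁,x₄}  = {x₁} ∪ {x₄}
  {x₃,x₄}  = {x₁,x₂,x₅,x₆}ᶜ
  {x₁,x₃,x₄}  = {x₁,x₃} ∪ {x₄}
  {x₂,x₅,x₆}  = {x₅,x₆} ∪ {x₂}
  {x₄,x₅,x₆}  = {x₁,x₂,x₃}ᶜ
  {x₂,x₃,x₅,x₆}  = {x₅,x₆} ∪ {x₂,x₃}
After Iteration 5 the family is unchanged; done.

|σ(𝒢)| = 32.  σ(𝒢) = { {}, {x₁}, {x₂}, {x₃}, {x₄}, {x₁,x₂}, {x₁,x₃}, {x₁,x₄}, {x₂,x₃}, {x₂,x₄}, {x₃,x₄}, {x₅,x₆}, {x₁,x₂,x₃}, {x₁,x₂,x₄}, {x₁,x₃,x₄}, {x₁,x₅,x₆}, {x₂,x₃,x₄}, {x₂,x₅,x₆}, {x₃,x₅,x₆}, {x₄,x₅,x₆}, {x₁,x₂,x₃,x₄}, {x₁,x₂,x₅,x₆}, {x₁,x₃,x₅,x₆}, {x₁,x₄,x₅,x₆}, {x₂,x₃,x₅,x₆}, {x₂,x₄,x₅,x₆}, {x₃,x₄,x₅,x₆}, {x₁,x₂,x₃,x₅,x₆}, {x₁,x₂,x₄,x₅,x₆}, {x₁,x₃,x₄,x₅,x₆}, {x₂,x₃,x₄,x₅,x₆}, S }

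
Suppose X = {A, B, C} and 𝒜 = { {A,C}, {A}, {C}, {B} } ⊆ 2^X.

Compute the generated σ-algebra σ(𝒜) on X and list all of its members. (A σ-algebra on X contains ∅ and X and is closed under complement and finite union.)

Initial family (6 sets): { {}, {A}, {B}, {C}, {A,C}, X }.
Pass 1: 2 new —
  {A,B}  = ᶜ of {C}
  {B,C}  = ᶜ of {A}
Pass 2: no new sets; the family is a σ-algebra.

|σ(𝒜)| = 8.  σ(𝒜) = { {}, {A}, {B}, {C}, {A,B}, {A,C}, {B,C}, X }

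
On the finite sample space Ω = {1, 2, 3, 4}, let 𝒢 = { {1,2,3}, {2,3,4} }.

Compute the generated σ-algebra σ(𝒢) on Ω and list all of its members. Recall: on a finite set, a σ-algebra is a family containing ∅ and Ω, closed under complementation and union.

σ(𝒢) = { {}, {1}, {4}, {1,4}, {2,3}, {1,2,3}, {2,3,4}, Ω }

Working:
Initial family (4 sets): { {}, {1,2,3}, {2,3,4}, Ω }.
Round 1 (2 new):
  {1}  = complement {2,3,4}
  {4}  = complement {1,2,3}
  [6 total]
Round 2 adds 1:
  {1,4}  = {4} ∪ {1}
  [7 total]
Round 3: +1 →
  {2,3}  = complement {1,4}
  [8 total]
Round 4: closed — nothing new.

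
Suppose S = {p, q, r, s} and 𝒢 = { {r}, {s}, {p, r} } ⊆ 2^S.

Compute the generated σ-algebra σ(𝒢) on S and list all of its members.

Answer: σ(𝒢) = { ∅, {p}, {q}, {r}, {s}, {p, q}, {p, r}, {p, s}, {q, r}, {q, s}, {r, s}, {p, q, r}, {p, q, s}, {p, r, s}, {q, r, s}, S }

Check:
Take S₀ = 𝒢 ∪ {∅, S} = { ∅, {r}, {s}, {p, r}, S }.
Iteration 1 (5 new):
  {q, s}  = complement {p, r}
  {r, s}  = {r} ∪ {s}
  {p, q, r}  = complement {s}
  {p, q, s}  = complement {r}
  {p, r, s}  = {p, r} ∪ {s}
  (now 10)
Iteration 2: +3 →
  {q}  = complement {p, r, s}
  {p, q}  = complement {r, s}
  {q, r, s}  = {r, s} ∪ {q, s}
  (now 13)
Iteration 3 adds 2:
  {p}  = complement {q, r, s}
  {q, r}  = {r} ∪ {q}
  (now 15)
Iteration 4: 1 new —
  {p, s}  = complement {q, r}
  (now 16)
Iteration 5: no new sets; the family is a σ-algebra.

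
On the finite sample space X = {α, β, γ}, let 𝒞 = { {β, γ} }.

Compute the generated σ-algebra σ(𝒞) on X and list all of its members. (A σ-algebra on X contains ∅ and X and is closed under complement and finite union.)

σ(𝒞) = { {}, {α}, {β, γ}, X }

Check:
Start: 𝒞 ∪ {∅, X} = { {}, {β, γ}, X }.
Round 1 (1 new):
  {α}  = {β, γ}ᶜ
Round 2: stable.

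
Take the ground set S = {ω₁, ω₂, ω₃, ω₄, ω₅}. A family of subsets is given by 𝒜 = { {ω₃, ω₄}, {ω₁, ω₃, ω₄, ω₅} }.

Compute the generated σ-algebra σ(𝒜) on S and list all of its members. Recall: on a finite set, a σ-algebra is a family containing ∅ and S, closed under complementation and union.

|σ(𝒜)| = 8.  σ(𝒜) = { {}, {ω₂}, {ω₁, ω₅}, {ω₃, ω₄}, {ω₁, ω₂, ω₅}, {ω₂, ω₃, ω₄}, {ω₁, ω₃, ω₄, ω₅}, S }

Trace:
Begin from { {}, {ω₃, ω₄}, {ω₁, ω₃, ω₄, ω₅}, S } (that is, 𝒜 plus ∅ and S).
Iteration 1 adds 2:
  {ω₂}  = {ω₁, ω₃, ω₄, ω₅}ᶜ
  {ω₁, ω₂, ω₅}  = {ω₃, ω₄}ᶜ
Iteration 2: +1 →
  {ω₂, ω₃, ω₄}  = {ω₃, ω₄} ∪ {ω₂}
Iteration 3. New:
  {ω₁, ω₅}  = {ω₂, ω₃, ω₄}ᶜ
Iteration 4: no new sets; the family is a σ-algebra.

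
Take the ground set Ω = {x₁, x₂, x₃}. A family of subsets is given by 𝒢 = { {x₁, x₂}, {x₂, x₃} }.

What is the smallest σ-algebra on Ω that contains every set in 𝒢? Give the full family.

Take S₀ = 𝒢 ∪ {∅, Ω} = { {}, {x₁, x₂}, {x₂, x₃}, Ω }.
Iteration 1. New:
  {x₁}  = Ω∖{x₂, x₃}
  {x₃}  = Ω∖{x₁, x₂}
Iteration 2: 1 new —
  {x₁, x₃}  = {x₃} ∪ {x₁}
Iteration 3: +1 →
  {x₂}  = Ω∖{x₁, x₃}
Iteration 4: no new sets; the family is a σ-algebra.

σ(𝒢) = { {}, {x₁}, {x₂}, {x₃}, {x₁, x₂}, {x₁, x₃}, {x₂, x₃}, Ω }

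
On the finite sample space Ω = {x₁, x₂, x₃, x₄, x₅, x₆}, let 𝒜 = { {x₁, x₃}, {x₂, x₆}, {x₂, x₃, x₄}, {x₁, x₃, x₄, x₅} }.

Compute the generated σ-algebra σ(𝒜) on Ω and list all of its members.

σ(𝒜) = { {}, {x₁}, {x₂}, {x₃}, {x₄}, {x₅}, {x₆}, {x₁, x₂}, {x₁, x₃}, {x₁, x₄}, {x₁, x₅}, {x₁, x₆}, {x₂, x₃}, {x₂, x₄}, {x₂, x₅}, {x₂, x₆}, {x₃, x₄}, {x₃, x₅}, {x₃, x₆}, {x₄, x₅}, {x₄, x₆}, {x₅, x₆}, {x₁, x₂, x₃}, {x₁, x₂, x₄}, {x₁, x₂, x₅}, {x₁, x₂, x₆}, {x₁, x₃, x₄}, {x₁, x₃, x₅}, {x₁, x₃, x₆}, {x₁, x₄, x₅}, {x₁, x₄, x₆}, {x₁, x₅, x₆}, {x₂, x₃, x₄}, {x₂, x₃, x₅}, {x₂, x₃, x₆}, {x₂, x₄, x₅}, {x₂, x₄, x₆}, {x₂, x₅, x₆}, {x₃, x₄, x₅}, {x₃, x₄, x₆}, {x₃, x₅, x₆}, {x₄, x₅, x₆}, {x₁, x₂, x₃, x₄}, {x₁, x₂, x₃, x₅}, {x₁, x₂, x₃, x₆}, {x₁, x₂, x₄, x₅}, {x₁, x₂, x₄, x₆}, {x₁, x₂, x₅, x₆}, {x₁, x₃, x₄, x₅}, {x₁, x₃, x₄, x₆}, {x₁, x₃, x₅, x₆}, {x₁, x₄, x₅, x₆}, {x₂, x₃, x₄, x₅}, {x₂, x₃, x₄, x₆}, {x₂, x₃, x₅, x₆}, {x₂, x₄, x₅, x₆}, {x₃, x₄, x₅, x₆}, {x₁, x₂, x₃, x₄, x₅}, {x₁, x₂, x₃, x₄, x₆}, {x₁, x₂, x₃, x₅, x₆}, {x₁, x₂, x₄, x₅, x₆}, {x₁, x₃, x₄, x₅, x₆}, {x₂, x₃, x₄, x₅, x₆}, Ω }

Check:
Initial family (6 sets): { {}, {x₁, x₃}, {x₂, x₆}, {x₂, x₃, x₄}, {x₁, x₃, x₄, x₅}, Ω }.
Pass 1: +6 →
  {x₁, x₅, x₆}  = {x₂, x₃, x₄}ᶜ
  {x₁, x₂, x₃, x₄}  = {x₂, x₃, x₄} ∪ {x₁, x₃}
  {x₁, x₂, x₃, x₆}  = {x₁, x₃} ∪ {x₂, x₆}
  {x₂, x₃, x₄, x₆}  = {x₂, x₃, x₄} ∪ {x₂, x₆}
  {x₂, x₄, x₅, x₆}  = {x₁, x₃}ᶜ
  {x₁, x₂, x₃, x₄, x₅}  = {x₂, x₃, x₄} ∪ {x₁, x₃, x₄, x₅}
  (now 12)
Pass 2: 11 new —
  {x₆}  = {x₁, x₂, x₃, x₄, x₅}ᶜ
  {x₁, x₅}  = {x₂, x₃, x₄, x₆}ᶜ
  {x₄, x₅}  = {x₁, x₂, x₃, x₆}ᶜ
  {x₅, x₆}  = {x₁, x₂, x₃, x₄}ᶜ
  {x₁, x₂, x₅, x₆}  = {x₂, x₆} ∪ {x₁, x₅, x₆}
  {x₁, x₃, x₅, x₆}  = {x₁, x₅, x₆} ∪ {x₁, x₃}
  {x₁, x₂, x₃, x₄, x₆}  = {x₂, x₃, x₄} ∪ {x₁, x₂, x₃, x₆}
  {x₁, x₂, x₃, x₅, x₆}  = {x₁, x₂, x₃, x₆} ∪ {x₁, x₅, x₆}
  {x₁, x₂, x₄, x₅, x₆}  = {x₂, x₄, x₅, x₆} ∪ {x₁, x₅, x₆}
  {x₁, x₃, x₄, x₅, x₆}  = {x₁, x₅, x₆} ∪ {x₁, x₃, x₄, x₅}
  {x₂, x₃, x₄, x₅, x₆}  = {x₂, x₃, x₄} ∪ {x₂, x₄, x₅, x₆}
  (now 23)
Pass 3: 14 new —
  {x₁}  = {x₂, x₃, x₄, x₅, x₆}ᶜ
  {x₂}  = {x₁, x₃, x₄, x₅, x₆}ᶜ
  {x₃}  = {x₁, x₂, x₄, x₅, x₆}ᶜ
  {x₄}  = {x₁, x₂, x₃, x₅, x₆}ᶜ
  {x₅}  = {x₁, x₂, x₃, x₄, x₆}ᶜ
  {x₂, x₄}  = {x₁, x₃, x₅, x₆}ᶜ
  {x₃, x₄}  = {x₁, x₂, x₅, x₆}ᶜ
  {x₁, x₃, x₅}  = {x₁, x₃} ∪ {x₁, x₅}
  {x₁, x₃, x₆}  = {x₁, x₃} ∪ {x₆}
  {x₁, x₄, x₅}  = {x₄, x₅} ∪ {x₁, x₅}
  {x₂, x₅, x₆}  = {x₅, x₆} ∪ {x₂, x₆}
  {x₄, x₅, x₆}  = {x₅, x₆} ∪ {x₄, x₅}
  {x₁, x₄, x₅, x₆}  = {x₄, x₅} ∪ {x₁, x₅, x₆}
  {x₂, x₃, x₄, x₅}  = {x₄, x₅} ∪ {x₂, x₃, x₄}
  (now 37)
Pass 4 adds 24:
  {x₁, x₂}  = {x₁} ∪ {x₂}
  {x₁, x₄}  = {x₁} ∪ {x₄}
  {x₁, x₆}  = {x₂, x₃, x₄, x₅}ᶜ
  {x₂, x₃}  = {x₁, x₄, x₅, x₆}ᶜ
  {x₂, x₅}  = {x₂} ∪ {x₅}
  {x₃, x₅}  = {x₅} ∪ {x₃}
  {x₃, x₆}  = {x₆} ∪ {x₃}
  {x₄, x₆}  = {x₆} ∪ {x₄}
  {x₁, x₂, x₃}  = {x₄, x₅, x₆}ᶜ
  {x₁, x₂, x₄}  = {x₁} ∪ {x₂, x₄}
  {x₁, x₂, x₅}  = {x₂} ∪ {x₁, x₅}
  {x₁, x₂, x₆}  = {x₁} ∪ {x₂, x₆}
  {x₁, x₃, x₄}  = {x₂, x₅, x₆}ᶜ
  {x₂, x₃, x₆}  = {x₁, x₄, x₅}ᶜ
  {x₂, x₄, x₅}  = {x₁, x₃, x₆}ᶜ
  {x₂, x₄, x₆}  = {x₁, x₃, x₅}ᶜ
  {x₃, x₄, x₅}  = {x₃, x₄} ∪ {x₅}
  {x₃, x₄, x₆}  = {x₃, x₄} ∪ {x₆}
  {x₃, x₅, x₆}  = {x₅, x₆} ∪ {x₃}
  {x₁, x₂, x₃, x₅}  = {x₂} ∪ {x₁, x₃, x₅}
  {x₁, x₂, x₄, x₅}  = {x₁, x₄, x₅} ∪ {x₂}
  {x₁, x₃, x₄, x₆}  = {x₃, x₄} ∪ {x₁, x₃, x₆}
  {x₂, x₃, x₅, x₆}  = {x₂, x₅, x₆} ∪ {x₃}
  {x₃, x₄, x₅, x₆}  = {x₃, x₄} ∪ {x₅, x₆}
  (now 61)
Pass 5: 3 new —
  {x₁, x₄, x₆}  = {x₁, x₆} ∪ {x₁, x₄}
  {x₂, x₃, x₅}  = {x₂, x₅} ∪ {x₃, x₅}
  {x₁, x₂, x₄, x₆}  = {x₃, x₅}ᶜ
  (now 64)
Pass 6: closed — nothing new.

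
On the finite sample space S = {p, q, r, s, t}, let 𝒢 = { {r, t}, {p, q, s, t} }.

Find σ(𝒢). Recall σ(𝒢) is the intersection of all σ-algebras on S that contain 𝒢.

Begin from { {}, {r, t}, {p, q, s, t}, S } (that is, 𝒢 plus ∅ and S).
Round 1. New:
  {r}  = S∖{p, q, s, t}
  {p, q, s}  = S∖{r, t}
Round 2. New:
  {p, q, r, s}  = {r} ∪ {p, q, s}
Round 3: +1 →
  {t}  = S∖{p, q, r, s}
Round 4: already closed under ᶜ and ∪.

Therefore σ(𝒢) = { {}, {r}, {t}, {r, t}, {p, q, s}, {p, q, r, s}, {p, q, s, t}, S } (|σ(𝒢)| = 8).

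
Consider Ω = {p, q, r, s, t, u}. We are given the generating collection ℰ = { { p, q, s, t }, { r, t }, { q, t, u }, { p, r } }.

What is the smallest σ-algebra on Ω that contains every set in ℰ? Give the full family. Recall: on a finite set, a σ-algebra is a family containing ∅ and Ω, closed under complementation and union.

Initial family (6 sets): { {}, { p, r }, { r, t }, { q, t, u }, { p, q, s, t }, Ω }.
Iteration 1 adds 9:
  { r, u }  = ᶜ of { p, q, s, t }
  { p, r, s }  = ᶜ of { q, t, u }
  { p, r, t }  = { p, r } ∪ { r, t }
  { p, q, s, u }  = ᶜ of { r, t }
  { q, r, t, u }  = { r, t } ∪ { q, t, u }
  { q, s, t, u }  = ᶜ of { p, r }
  { p, q, r, s, t }  = { p, r } ∪ { p, q, s, t }
  { p, q, r, t, u }  = { p, r } ∪ { q, t, u }
  { p, q, s, t, u }  = { q, t, u } ∪ { p, q, s, t }
  [15 total]
Iteration 2 adds 12:
  { r }  = ᶜ of { p, q, s, t, u }
  { s }  = ᶜ of { p, q, r, t, u }
  { u }  = ᶜ of { p, q, r, s, t }
  { p, s }  = ᶜ of { q, r, t, u }
  { p, r, u }  = { p, r } ∪ { r, u }
  { q, s, u }  = ᶜ of { p, r, t }
  { r, t, u }  = { r, u } ∪ { r, t }
  { p, r, s, t }  = { p, r, t } ∪ { p, r, s }
  { p, r, s, u }  = { p, r, s } ∪ { r, u }
  { p, r, t, u }  = { p, r, t } ∪ { r, u }
  { p, q, r, s, u }  = { p, q, s, u } ∪ { p, r, s }
  { q, r, s, t, u }  = { q, s, t, u } ∪ { r, u }
  [27 total]
Iteration 3: 15 new —
  { p }  = ᶜ of { q, r, s, t, u }
  { t }  = ᶜ of { p, q, r, s, u }
  { q, s }  = ᶜ of { p, r, t, u }
  { q, t }  = ᶜ of { p, r, s, u }
  { q, u }  = ᶜ of { p, r, s, t }
  { r, s }  = { r } ∪ { s }
  { s, u }  = { u } ∪ { s }
  { p, q, s }  = ᶜ of { r, t, u }
  { p, s, u }  = { p, s } ∪ { u }
  { q, s, t }  = ᶜ of { p, r, u }
  { r, s, t }  = { r, t } ∪ { s }
  { r, s, u }  = { r, u } ∪ { s }
  { q, r, s, u }  = { q, s, u } ∪ { r }
  { r, s, t, u }  = { r, t, u } ∪ { s }
  { p, r, s, t, u }  = { p, r, u } ∪ { p, r, s, t }
  [42 total]
Iteration 4 (19 new):
  { q }  = ᶜ of { p, r, s, t, u }
  { p, q }  = ᶜ of { r, s, t, u }
  { p, t }  = ᶜ of { q, r, s, u }
  { p, u }  = { p } ∪ { u }
  { s, t }  = { s } ∪ { t }
  { t, u }  = { u } ∪ { t }
  { p, q, t }  = ᶜ of { r, s, u }
  { p, q, u }  = ᶜ of { r, s, t }
  { p, s, t }  = { p, s } ∪ { t }
  { q, r, s }  = { r, s } ∪ { q, s }
  { q, r, t }  = ᶜ of { p, s, u }
  { q, r, u }  = { q, u } ∪ { r }
  { s, t, u }  = { s, u } ∪ { t }
  { p, q, r, s }  = { r, s } ∪ { p, q, s }
  { p, q, r, t }  = ᶜ of { s, u }
  { p, q, r, u }  = { p, r, u } ∪ { q, u }
  { p, q, t, u }  = ᶜ of { r, s }
  { p, s, t, u }  = { p, s, u } ∪ { t }
  { q, r, s, t }  = { r, s } ∪ { q, s, t }
  [61 total]
Iteration 5: +3 →
  { q, r }  = ᶜ of { p, s, t, u }
  { p, q, r }  = ᶜ of { s, t, u }
  { p, t, u }  = ᶜ of { q, r, s }
  [64 total]
Iteration 6: already closed under ᶜ and ∪.

Therefore σ(ℰ) = { {}, { p }, { q }, { r }, { s }, { t }, { u }, { p, q }, { p, r }, { p, s }, { p, t }, { p, u }, { q, r }, { q, s }, { q, t }, { q, u }, { r, s }, { r, t }, { r, u }, { s, t }, { s, u }, { t, u }, { p, q, r }, { p, q, s }, { p, q, t }, { p, q, u }, { p, r, s }, { p, r, t }, { p, r, u }, { p, s, t }, { p, s, u }, { p, t, u }, { q, r, s }, { q, r, t }, { q, r, u }, { q, s, t }, { q, s, u }, { q, t, u }, { r, s, t }, { r, s, u }, { r, t, u }, { s, t, u }, { p, q, r, s }, { p, q, r, t }, { p, q, r, u }, { p, q, s, t }, { p, q, s, u }, { p, q, t, u }, { p, r, s, t }, { p, r, s, u }, { p, r, t, u }, { p, s, t, u }, { q, r, s, t }, { q, r, s, u }, { q, r, t, u }, { q, s, t, u }, { r, s, t, u }, { p, q, r, s, t }, { p, q, r, s, u }, { p, q, r, t, u }, { p, q, s, t, u }, { p, r, s, t, u }, { q, r, s, t, u }, Ω } (|σ(ℰ)| = 64).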